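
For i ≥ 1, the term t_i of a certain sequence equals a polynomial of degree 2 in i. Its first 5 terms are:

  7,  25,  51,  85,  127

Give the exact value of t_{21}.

1887

1st diffs: 18, 26, 34, 42.
2nd diffs: 8, 8, 8 (constant).
Newton forward-difference form: t_i = 7 + 18·C(i-1,1) + 8·C(i-1,2).
At i = 21: i-1 = 20, so t_{21} = 7 + 360 + 1520 = 1887.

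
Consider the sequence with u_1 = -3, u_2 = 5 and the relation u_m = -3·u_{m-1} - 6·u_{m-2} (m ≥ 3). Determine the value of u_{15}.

-837621

u_3 = 3; u_4 = -39; u_5 = 99; …; u_{12} = -49815; u_{13} = 19683; u_{14} = 239841; u_{15} = -837621.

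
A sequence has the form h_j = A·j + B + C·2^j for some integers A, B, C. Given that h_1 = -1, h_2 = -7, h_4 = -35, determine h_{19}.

-1048609

Plug in j = 1, 2, 4: A + B + 2C = -1; 2A + B + 4C = -7; 4A + B + 16C = -35.
Subtracting the first from the second: A + 2C = -6.
Subtracting the second from the third: 2A + 12C = -28.
Solving: C = -2, A = -2, then B = 5.
So h_j = -2·j + 5 + (-2)·2^j; at j=19 this is -1048609.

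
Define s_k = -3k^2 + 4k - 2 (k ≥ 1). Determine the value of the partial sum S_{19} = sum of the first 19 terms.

-6688

Over k = 1..19: Σk = 190, Σk² = 2470.
Total = (-3)·2470 + (4)·190 + (-2)·19 = -6688.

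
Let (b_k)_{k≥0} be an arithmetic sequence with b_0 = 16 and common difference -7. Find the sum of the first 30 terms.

b_k = 16 + (k - 0)·(-7).
b_{29} = -187; S = 30·(16 + (-187))/2 = -2565.

-2565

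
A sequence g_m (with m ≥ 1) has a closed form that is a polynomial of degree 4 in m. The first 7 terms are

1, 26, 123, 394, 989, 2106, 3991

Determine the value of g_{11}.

25811

1st diffs: 25, 97, 271, 595, 1117, 1885.
2nd diffs: 72, 174, 324, 522, 768.
3rd diffs: 102, 150, 198, 246.
4th diffs: 48, 48, 48 (constant).
Newton forward-difference form: g_m = 1 + 25·C(m-1,1) + 72·C(m-1,2) + 102·C(m-1,3) + 48·C(m-1,4).
At m = 11: m-1 = 10, so g_{11} = 1 + 250 + 3240 + 12240 + 10080 = 25811.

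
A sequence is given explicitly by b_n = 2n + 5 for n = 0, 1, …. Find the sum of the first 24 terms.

672

Over n = 0..23: Σn = 276.
Total = (2)·276 + (5)·24 = 672.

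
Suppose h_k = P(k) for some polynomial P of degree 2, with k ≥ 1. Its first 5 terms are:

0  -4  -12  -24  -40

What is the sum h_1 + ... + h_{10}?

-660

1st diffs: -4, -8, -12, -16.
2nd diffs: -4, -4, -4 (constant).
Newton forward-difference form: h_k = (-4)·C(k-1,1) + (-4)·C(k-1,2).
Continuing: …, -60, -84, -112, -144, …, h_{10} = -180.
Summing k = 1..10 (10 terms) gives -660.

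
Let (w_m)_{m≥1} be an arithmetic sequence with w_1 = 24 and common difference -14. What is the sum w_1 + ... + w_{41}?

-10496

w_m = 24 + (m - 1)·(-14).
w_{41} = -536; S = 41·(24 + (-536))/2 = -10496.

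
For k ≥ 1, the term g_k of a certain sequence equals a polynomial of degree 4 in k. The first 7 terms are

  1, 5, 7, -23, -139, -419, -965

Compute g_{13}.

1st diffs: 4, 2, -30, -116, -280, -546.
2nd diffs: -2, -32, -86, -164, -266.
3rd diffs: -30, -54, -78, -102.
4th diffs: -24, -24, -24 (constant).
Newton forward-difference form: g_k = 1 + 4·C(k-1,1) + (-2)·C(k-1,2) + (-30)·C(k-1,3) + (-24)·C(k-1,4).
At k = 13: k-1 = 12, so g_{13} = 1 + 48 - 132 - 6600 - 11880 = -18563.

-18563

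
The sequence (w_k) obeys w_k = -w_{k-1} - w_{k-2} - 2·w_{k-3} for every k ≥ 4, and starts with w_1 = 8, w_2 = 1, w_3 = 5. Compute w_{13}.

104

Iterate the recurrence:
w_4 = -22, w_5 = 15, w_6 = -3, w_7 = 32, w_8 = -59, w_9 = 33, w_{10} = -38, w_{11} = 123, w_{12} = -151, w_{13} = 104.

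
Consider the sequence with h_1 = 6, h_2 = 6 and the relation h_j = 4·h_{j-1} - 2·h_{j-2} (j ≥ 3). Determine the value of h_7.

Applying the relation repeatedly:
h_3 = 12; h_4 = 36; h_5 = 120; h_6 = 408; h_7 = 1392.

1392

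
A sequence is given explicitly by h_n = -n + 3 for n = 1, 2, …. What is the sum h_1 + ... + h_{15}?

-75

Over n = 1..15: Σn = 120.
Total = (-1)·120 + (3)·15 = -75.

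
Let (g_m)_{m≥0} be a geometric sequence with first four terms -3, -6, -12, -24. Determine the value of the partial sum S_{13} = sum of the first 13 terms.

Common ratio r = 2.
g_m = (-3)·2^(m-0).
S = (-3)·(2^13 - 1)/(2 - 1) = (-3)·(8192 - 1)/(1) = -24573.

-24573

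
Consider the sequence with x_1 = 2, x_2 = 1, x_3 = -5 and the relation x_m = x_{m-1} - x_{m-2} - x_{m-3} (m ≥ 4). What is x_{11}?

-53

Step forward from the initial values:
x_4 = -8  x_5 = -4  x_6 = 9  x_7 = 21  x_8 = 16  x_9 = -14  x_{10} = -51  x_{11} = -53.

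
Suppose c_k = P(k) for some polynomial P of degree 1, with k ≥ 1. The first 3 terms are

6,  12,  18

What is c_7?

42

1st diffs: 6, 6 (constant).
So c_k = 6k.
Evaluating at k = 7 gives c_7 = 42.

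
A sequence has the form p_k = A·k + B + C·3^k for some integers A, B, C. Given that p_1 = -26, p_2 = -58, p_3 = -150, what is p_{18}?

The three given values yield: A + B + 3C = -26; 2A + B + 9C = -58; 3A + B + 27C = -150.
Subtracting the first from the second: A + 6C = -32.
Subtracting the second from the third: A + 18C = -92.
Solving: C = -5, A = -2, then B = -9.
Hence p_{18} = -2·18 + (-9) + (-5)·387420489 = -1937102490.

-1937102490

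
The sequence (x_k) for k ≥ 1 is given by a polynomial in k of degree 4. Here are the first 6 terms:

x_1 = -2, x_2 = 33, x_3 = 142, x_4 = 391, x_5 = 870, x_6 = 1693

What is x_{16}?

71083

1st diffs: 35, 109, 249, 479, 823.
2nd diffs: 74, 140, 230, 344.
3rd diffs: 66, 90, 114.
4th diffs: 24, 24 (constant).
Newton forward-difference form: x_k = -2 + 35·C(k-1,1) + 74·C(k-1,2) + 66·C(k-1,3) + 24·C(k-1,4).
At k = 16: k-1 = 15, so x_{16} = -2 + 525 + 7770 + 30030 + 32760 = 71083.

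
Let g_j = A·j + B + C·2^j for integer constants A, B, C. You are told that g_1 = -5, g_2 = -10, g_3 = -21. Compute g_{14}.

Write the equations: A + B + 2C = -5; 2A + B + 4C = -10; 3A + B + 8C = -21.
Subtracting the first from the second: A + 2C = -5.
Subtracting the second from the third: A + 4C = -11.
Solving: C = -3, A = 1, then B = 0.
So g_j = 1·j + 0 + (-3)·2^j; at j=14 this is -49138.

-49138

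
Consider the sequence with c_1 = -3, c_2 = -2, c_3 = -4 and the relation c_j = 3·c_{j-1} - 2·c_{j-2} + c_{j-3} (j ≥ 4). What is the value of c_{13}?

-23017

Applying the relation repeatedly:
c_4 = -11  c_5 = -27  c_6 = -63  c_7 = -146  c_8 = -339  c_9 = -788  c_{10} = -1832  c_{11} = -4259  c_{12} = -9901  c_{13} = -23017.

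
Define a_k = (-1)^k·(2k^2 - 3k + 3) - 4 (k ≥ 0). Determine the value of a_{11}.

-216

(-1)^11 = -1; 2k^2 - 3k + 3 at k=11 is 212; so a_{11} = -216.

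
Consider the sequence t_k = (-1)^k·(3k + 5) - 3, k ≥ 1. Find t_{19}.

(-1)^19 = -1; 3k + 5 at k=19 is 62; so t_{19} = -65.

-65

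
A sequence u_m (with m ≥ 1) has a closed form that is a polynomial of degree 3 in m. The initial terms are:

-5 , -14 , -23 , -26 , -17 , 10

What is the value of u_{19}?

1st diffs: -9, -9, -3, 9, 27.
2nd diffs: 0, 6, 12, 18.
3rd diffs: 6, 6, 6 (constant).
Newton forward-difference form: u_m = -5 + (-9)·C(m-1,1) + 6·C(m-1,3).
At m = 19: m-1 = 18, so u_{19} = -5 - 162 + 4896 = 4729.

4729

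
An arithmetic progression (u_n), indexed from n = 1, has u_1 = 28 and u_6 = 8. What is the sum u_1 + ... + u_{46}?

-2852

Common difference d = (8 - 28) / (6 - 1) = -4.
u_n = 28 + (n - 1)·(-4).
u_{46} = -152; S = 46·(28 + (-152))/2 = -2852.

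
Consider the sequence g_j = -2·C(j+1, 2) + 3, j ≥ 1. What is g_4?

-17

C(5, 2) = 10, so g_4 = -17.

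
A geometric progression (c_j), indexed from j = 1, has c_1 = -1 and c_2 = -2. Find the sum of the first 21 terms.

-2097151

Common ratio r = 2.
c_j = (-1)·2^(j-1).
S = (-1)·(2^21 - 1)/(2 - 1) = (-1)·(2097152 - 1)/(1) = -2097151.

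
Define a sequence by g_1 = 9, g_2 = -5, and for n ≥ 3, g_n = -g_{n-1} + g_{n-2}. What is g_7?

85

Step forward from the initial values:
g_3 = 14  g_4 = -19  g_5 = 33  g_6 = -52  g_7 = 85.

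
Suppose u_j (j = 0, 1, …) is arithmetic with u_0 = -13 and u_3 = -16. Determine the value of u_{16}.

Common difference d = (-16 - (-13)) / (3 - 0) = -1.
u_j = -13 + (j - 0)·(-1).
u_{16} = -13 + 16·(-1) = -29.

-29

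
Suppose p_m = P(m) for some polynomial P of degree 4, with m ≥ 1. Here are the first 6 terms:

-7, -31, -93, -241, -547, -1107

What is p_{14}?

1st diffs: -24, -62, -148, -306, -560.
2nd diffs: -38, -86, -158, -254.
3rd diffs: -48, -72, -96.
4th diffs: -24, -24 (constant).
Newton forward-difference form: p_m = -7 + (-24)·C(m-1,1) + (-38)·C(m-1,2) + (-48)·C(m-1,3) + (-24)·C(m-1,4).
At m = 14: m-1 = 13, so p_{14} = -7 - 312 - 2964 - 13728 - 17160 = -34171.

-34171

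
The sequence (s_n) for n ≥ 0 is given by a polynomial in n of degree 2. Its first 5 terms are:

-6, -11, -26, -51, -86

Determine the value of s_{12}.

1st diffs: -5, -15, -25, -35.
2nd diffs: -10, -10, -10 (constant).
Newton forward-difference form: s_n = -6 + (-5)·C(n,1) + (-10)·C(n,2).
At n = 12: n = 12, so s_{12} = -6 - 60 - 660 = -726.

-726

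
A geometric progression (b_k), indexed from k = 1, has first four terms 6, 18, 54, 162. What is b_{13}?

3188646

Common ratio r = 3.
b_k = 6·3^(k-1).
b_{13} = 6·3^12 = 3188646.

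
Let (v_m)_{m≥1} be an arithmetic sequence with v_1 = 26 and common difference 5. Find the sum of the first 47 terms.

v_m = 26 + (m - 1)·5.
v_{47} = 256; S = 47·(26 + 256)/2 = 6627.

6627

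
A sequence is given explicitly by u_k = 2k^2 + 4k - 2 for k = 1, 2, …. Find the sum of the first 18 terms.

Over k = 1..18: Σk = 171, Σk² = 2109.
Total = (2)·2109 + (4)·171 + (-2)·18 = 4866.

4866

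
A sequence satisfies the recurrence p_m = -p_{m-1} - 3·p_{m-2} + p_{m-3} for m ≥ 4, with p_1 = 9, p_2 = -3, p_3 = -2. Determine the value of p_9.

-395

Applying the relation repeatedly:
p_4 = 20;  p_5 = -17;  p_6 = -45;  p_7 = 116;  p_8 = 2;  p_9 = -395.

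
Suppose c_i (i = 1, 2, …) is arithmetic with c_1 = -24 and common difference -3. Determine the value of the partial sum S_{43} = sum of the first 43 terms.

-3741

c_i = -24 + (i - 1)·(-3).
c_{43} = -150; S = 43·(-24 + (-150))/2 = -3741.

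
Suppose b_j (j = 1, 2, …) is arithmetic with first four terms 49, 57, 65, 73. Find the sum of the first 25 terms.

Common difference d = 8.
b_j = 49 + (j - 1)·8.
b_{25} = 241; S = 25·(49 + 241)/2 = 3625.

3625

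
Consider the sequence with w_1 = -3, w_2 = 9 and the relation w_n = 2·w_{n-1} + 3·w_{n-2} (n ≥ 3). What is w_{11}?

Iterate the recurrence:
w_3 = 9, w_4 = 45, w_5 = 117, w_6 = 369, w_7 = 1089, w_8 = 3285, w_9 = 9837, w_{10} = 29529, w_{11} = 88569.
(Characteristic roots are 3 and -1.)

88569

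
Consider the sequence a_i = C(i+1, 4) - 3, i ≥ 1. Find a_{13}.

998

C(14, 4) = 1001, so a_{13} = 998.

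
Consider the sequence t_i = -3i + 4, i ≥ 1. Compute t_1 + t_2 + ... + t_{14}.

Over i = 1..14: Σi = 105.
Total = (-3)·105 + (4)·14 = -259.

-259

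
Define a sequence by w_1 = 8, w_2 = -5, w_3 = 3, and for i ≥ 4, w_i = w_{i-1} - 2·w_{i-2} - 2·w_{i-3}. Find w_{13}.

Applying the relation repeatedly:
w_4 = -3; w_5 = 1; w_6 = 1; w_7 = 5; w_8 = 1; w_9 = -11; w_{10} = -23; w_{11} = -3; w_{12} = 65; w_{13} = 117.

117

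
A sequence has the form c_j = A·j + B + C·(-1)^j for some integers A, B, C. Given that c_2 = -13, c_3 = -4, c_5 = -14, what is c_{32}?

-163

The three given values yield: 2A + B + C = -13; 3A + B - C = -4; 5A + B - C = -14.
Subtracting the first from the second: A - 2C = 9.
Subtracting the second from the third: 2A = -10.
Solving: C = -7, A = -5, then B = 4.
So c_j = -5·j + 4 + (-7)·(-1)^j; at j=32 this is -163.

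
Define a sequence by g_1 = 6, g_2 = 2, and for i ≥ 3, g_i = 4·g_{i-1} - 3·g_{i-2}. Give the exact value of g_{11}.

-118090

Compute successive terms:
g_3 = -10  g_4 = -46  g_5 = -154  g_6 = -478  g_7 = -1450  g_8 = -4366  g_9 = -13114  g_{10} = -39358  g_{11} = -118090.
(Characteristic roots are 3 and 1.)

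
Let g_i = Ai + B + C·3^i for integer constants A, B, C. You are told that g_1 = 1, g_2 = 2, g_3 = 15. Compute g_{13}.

Plug in i = 1, 2, 3: A + B + 3C = 1; 2A + B + 9C = 2; 3A + B + 27C = 15.
Subtracting the first from the second: A + 6C = 1.
Subtracting the second from the third: A + 18C = 13.
Solving: C = 1, A = -5, then B = 3.
So g_i = -5·i + 3 + 1·3^i; at i=13 this is 1594261.

1594261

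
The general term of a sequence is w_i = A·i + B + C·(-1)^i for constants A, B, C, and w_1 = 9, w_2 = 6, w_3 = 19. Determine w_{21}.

Write the equations: A + B - C = 9; 2A + B + C = 6; 3A + B - C = 19.
Subtracting the first from the second: A + 2C = -3.
Subtracting the second from the third: A - 2C = 13.
Solving: C = -4, A = 5, then B = 0.
Therefore w_{21} = 105 + 0 + (-4)·(-1) = 109.

109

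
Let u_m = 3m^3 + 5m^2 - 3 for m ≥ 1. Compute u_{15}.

u_{15} = 3·15^3 + 5·15^2 - 3 = 11247.

11247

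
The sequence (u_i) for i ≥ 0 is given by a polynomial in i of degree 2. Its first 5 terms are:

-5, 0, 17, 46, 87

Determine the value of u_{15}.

1330

1st diffs: 5, 17, 29, 41.
2nd diffs: 12, 12, 12 (constant).
Newton forward-difference form: u_i = -5 + 5·C(i,1) + 12·C(i,2).
At i = 15: i = 15, so u_{15} = -5 + 75 + 1260 = 1330.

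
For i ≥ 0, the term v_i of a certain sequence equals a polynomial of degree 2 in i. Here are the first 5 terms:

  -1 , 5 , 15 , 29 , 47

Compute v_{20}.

879

1st diffs: 6, 10, 14, 18.
2nd diffs: 4, 4, 4 (constant).
Newton forward-difference form: v_i = -1 + 6·C(i,1) + 4·C(i,2).
At i = 20: i = 20, so v_{20} = -1 + 120 + 760 = 879.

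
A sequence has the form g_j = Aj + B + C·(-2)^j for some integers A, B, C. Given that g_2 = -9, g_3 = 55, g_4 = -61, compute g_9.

At j = 2, 3, 4: 2A + B + 4C = -9; 3A + B - 8C = 55; 4A + B + 16C = -61.
Subtracting the first from the second: A - 12C = 64.
Subtracting the second from the third: A + 24C = -116.
Solving: C = -5, A = 4, then B = 3.
Therefore g_9 = 36 + 3 + (-5)·(-512) = 2599.

2599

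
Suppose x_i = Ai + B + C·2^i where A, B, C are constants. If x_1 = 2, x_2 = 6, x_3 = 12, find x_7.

The three given values yield: A + B + 2C = 2; 2A + B + 4C = 6; 3A + B + 8C = 12.
Subtracting the first from the second: A + 2C = 4.
Subtracting the second from the third: A + 4C = 6.
Solving: C = 1, A = 2, then B = -2.
Hence x_7 = 2·7 + (-2) + 1·128 = 140.

140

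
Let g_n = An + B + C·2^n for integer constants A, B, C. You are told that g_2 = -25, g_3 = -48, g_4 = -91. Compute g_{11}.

At n = 2, 3, 4: 2A + B + 4C = -25; 3A + B + 8C = -48; 4A + B + 16C = -91.
Subtracting the first from the second: A + 4C = -23.
Subtracting the second from the third: A + 8C = -43.
Solving: C = -5, A = -3, then B = 1.
Hence g_{11} = -3·11 + 1 + (-5)·2048 = -10272.

-10272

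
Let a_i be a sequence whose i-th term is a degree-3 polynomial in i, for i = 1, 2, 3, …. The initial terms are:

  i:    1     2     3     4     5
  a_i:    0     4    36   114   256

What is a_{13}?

5856

1st diffs: 4, 32, 78, 142.
2nd diffs: 28, 46, 64.
3rd diffs: 18, 18 (constant).
So a_i = 3i^3 - 4i^2 - 5i + 6.
Evaluating at i = 13 gives a_{13} = 5856.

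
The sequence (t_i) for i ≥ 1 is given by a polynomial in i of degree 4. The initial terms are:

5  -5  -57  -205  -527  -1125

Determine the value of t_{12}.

-19245

1st diffs: -10, -52, -148, -322, -598.
2nd diffs: -42, -96, -174, -276.
3rd diffs: -54, -78, -102.
4th diffs: -24, -24 (constant).
Newton forward-difference form: t_i = 5 + (-10)·C(i-1,1) + (-42)·C(i-1,2) + (-54)·C(i-1,3) + (-24)·C(i-1,4).
At i = 12: i-1 = 11, so t_{12} = 5 - 110 - 2310 - 8910 - 7920 = -19245.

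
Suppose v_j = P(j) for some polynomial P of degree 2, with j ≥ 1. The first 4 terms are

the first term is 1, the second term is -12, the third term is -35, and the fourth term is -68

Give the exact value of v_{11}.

1st diffs: -13, -23, -33.
2nd diffs: -10, -10 (constant).
Newton forward-difference form: v_j = 1 + (-13)·C(j-1,1) + (-10)·C(j-1,2).
At j = 11: j-1 = 10, so v_{11} = 1 - 130 - 450 = -579.

-579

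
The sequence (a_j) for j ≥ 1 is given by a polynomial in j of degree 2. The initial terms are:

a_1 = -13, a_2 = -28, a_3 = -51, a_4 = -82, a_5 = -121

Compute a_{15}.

-951

1st diffs: -15, -23, -31, -39.
2nd diffs: -8, -8, -8 (constant).
Newton forward-difference form: a_j = -13 + (-15)·C(j-1,1) + (-8)·C(j-1,2).
At j = 15: j-1 = 14, so a_{15} = -13 - 210 - 728 = -951.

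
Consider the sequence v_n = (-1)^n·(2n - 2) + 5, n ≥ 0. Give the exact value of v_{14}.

(-1)^14 = 1; 2n - 2 at n=14 is 26; so v_{14} = 31.

31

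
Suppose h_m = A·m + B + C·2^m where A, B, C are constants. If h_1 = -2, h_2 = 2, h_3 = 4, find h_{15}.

Plug in m = 1, 2, 3: A + B + 2C = -2; 2A + B + 4C = 2; 3A + B + 8C = 4.
Subtracting the first from the second: A + 2C = 4.
Subtracting the second from the third: A + 4C = 2.
Solving: C = -1, A = 6, then B = -6.
Therefore h_{15} = 90 + (-6) + (-1)·32768 = -32684.

-32684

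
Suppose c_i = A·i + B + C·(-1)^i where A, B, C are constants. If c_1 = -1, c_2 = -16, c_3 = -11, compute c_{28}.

-146

Plug in i = 1, 2, 3: A + B - C = -1; 2A + B + C = -16; 3A + B - C = -11.
Subtracting the first from the second: A + 2C = -15.
Subtracting the second from the third: A - 2C = 5.
Solving: C = -5, A = -5, then B = -1.
Hence c_{28} = -5·28 + (-1) + (-5)·1 = -146.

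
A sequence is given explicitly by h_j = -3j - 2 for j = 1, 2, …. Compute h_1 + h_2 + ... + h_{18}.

Over j = 1..18: Σj = 171.
Total = (-3)·171 + (-2)·18 = -549.

-549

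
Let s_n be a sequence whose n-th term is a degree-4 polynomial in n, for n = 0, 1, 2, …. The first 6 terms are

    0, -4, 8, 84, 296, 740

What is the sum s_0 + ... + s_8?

1st diffs: -4, 12, 76, 212, 444.
2nd diffs: 16, 64, 136, 232.
3rd diffs: 48, 72, 96.
4th diffs: 24, 24 (constant).
Newton forward-difference form: s_n = (-4)·C(n,1) + 16·C(n,2) + 48·C(n,3) + 24·C(n,4).
Continuing: 1536, 2828, 4784.
Summing n = 0..8 (9 terms) gives 10272.

10272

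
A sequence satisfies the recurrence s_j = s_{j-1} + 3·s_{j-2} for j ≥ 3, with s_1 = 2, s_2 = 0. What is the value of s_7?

s_3 = 6, s_4 = 6, s_5 = 24, s_6 = 42, s_7 = 114.

114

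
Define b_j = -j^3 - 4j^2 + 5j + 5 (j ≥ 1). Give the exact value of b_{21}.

-10915

b_{21} = -1·21^3 - 4·21^2 + 5·21 + 5 = -10915.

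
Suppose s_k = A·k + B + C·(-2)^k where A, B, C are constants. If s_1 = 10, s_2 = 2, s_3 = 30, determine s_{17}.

262214

Plug in k = 1, 2, 3: A + B - 2C = 10; 2A + B + 4C = 2; 3A + B - 8C = 30.
Subtracting the first from the second: A + 6C = -8.
Subtracting the second from the third: A - 12C = 28.
Solving: C = -2, A = 4, then B = 2.
Therefore s_{17} = 68 + 2 + (-2)·(-131072) = 262214.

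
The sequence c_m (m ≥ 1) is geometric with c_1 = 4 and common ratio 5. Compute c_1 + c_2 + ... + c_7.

78124

c_m = 4·5^(m-1).
S = 4·(5^7 - 1)/(5 - 1) = 4·(78125 - 1)/(4) = 78124.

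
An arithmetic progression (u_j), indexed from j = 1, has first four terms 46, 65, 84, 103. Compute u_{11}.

Common difference d = 19.
u_j = 46 + (j - 1)·19.
u_{11} = 46 + 10·19 = 236.

236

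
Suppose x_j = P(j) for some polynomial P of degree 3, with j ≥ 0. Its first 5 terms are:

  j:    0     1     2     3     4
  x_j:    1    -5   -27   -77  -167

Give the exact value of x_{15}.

1st diffs: -6, -22, -50, -90.
2nd diffs: -16, -28, -40.
3rd diffs: -12, -12 (constant).
Newton forward-difference form: x_j = 1 + (-6)·C(j,1) + (-16)·C(j,2) + (-12)·C(j,3).
At j = 15: j = 15, so x_{15} = 1 - 90 - 1680 - 5460 = -7229.

-7229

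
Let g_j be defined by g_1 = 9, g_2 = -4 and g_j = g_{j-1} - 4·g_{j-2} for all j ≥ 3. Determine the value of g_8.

Step forward from the initial values:
g_3 = -40; g_4 = -24; g_5 = 136; g_6 = 232; g_7 = -312; g_8 = -1240.

-1240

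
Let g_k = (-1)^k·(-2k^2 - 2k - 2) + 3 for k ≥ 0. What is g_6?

-83

(-1)^6 = 1; -2k^2 - 2k - 2 at k=6 is -86; so g_6 = -83.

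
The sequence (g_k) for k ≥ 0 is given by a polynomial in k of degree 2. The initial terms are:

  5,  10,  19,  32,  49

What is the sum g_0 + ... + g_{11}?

1st diffs: 5, 9, 13, 17.
2nd diffs: 4, 4, 4 (constant).
Newton forward-difference form: g_k = 5 + 5·C(k,1) + 4·C(k,2).
Continuing: …, 70, 95, 124, 157, …, g_{11} = 280.
Summing k = 0..11 (12 terms) gives 1270.

1270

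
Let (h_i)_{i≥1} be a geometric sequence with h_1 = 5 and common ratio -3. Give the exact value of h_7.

h_i = 5·(-3)^(i-1).
h_7 = 5·(-3)^6 = 3645.

3645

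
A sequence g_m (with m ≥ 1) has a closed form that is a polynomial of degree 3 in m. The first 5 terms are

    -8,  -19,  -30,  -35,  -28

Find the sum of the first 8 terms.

1st diffs: -11, -11, -5, 7.
2nd diffs: 0, 6, 12.
3rd diffs: 6, 6 (constant).
Newton forward-difference form: g_m = -8 + (-11)·C(m-1,1) + 6·C(m-1,3).
Continuing: -3, 46, 125.
Summing m = 1..8 (8 terms) gives 48.

48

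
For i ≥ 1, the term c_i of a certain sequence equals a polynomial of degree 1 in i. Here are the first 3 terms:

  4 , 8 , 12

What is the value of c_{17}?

1st diffs: 4, 4 (constant).
So c_i = 4i.
Evaluating at i = 17 gives c_{17} = 68.

68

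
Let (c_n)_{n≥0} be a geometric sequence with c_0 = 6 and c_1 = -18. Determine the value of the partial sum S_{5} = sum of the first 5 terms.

Common ratio r = -3.
c_n = 6·(-3)^(n-0).
S = 6·((-3)^5 - 1)/(-3 - 1) = 6·(-243 - 1)/(-4) = 366.

366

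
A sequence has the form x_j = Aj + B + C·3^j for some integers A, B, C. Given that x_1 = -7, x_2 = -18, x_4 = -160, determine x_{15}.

The three given values yield: A + B + 3C = -7; 2A + B + 9C = -18; 4A + B + 81C = -160.
Subtracting the first from the second: A + 6C = -11.
Subtracting the second from the third: 2A + 72C = -142.
Solving: C = -2, A = 1, then B = -2.
So x_j = 1·j + (-2) + (-2)·3^j; at j=15 this is -28697801.

-28697801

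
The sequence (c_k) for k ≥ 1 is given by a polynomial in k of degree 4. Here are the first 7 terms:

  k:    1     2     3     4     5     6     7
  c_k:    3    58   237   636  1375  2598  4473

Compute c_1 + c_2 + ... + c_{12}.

97474

1st diffs: 55, 179, 399, 739, 1223, 1875.
2nd diffs: 124, 220, 340, 484, 652.
3rd diffs: 96, 120, 144, 168.
4th diffs: 24, 24, 24 (constant).
Newton forward-difference form: c_k = 3 + 55·C(k-1,1) + 124·C(k-1,2) + 96·C(k-1,3) + 24·C(k-1,4).
Continuing: …, 7192, 10971, 16050, 22693, …, c_{12} = 31188.
Summing k = 1..12 (12 terms) gives 97474.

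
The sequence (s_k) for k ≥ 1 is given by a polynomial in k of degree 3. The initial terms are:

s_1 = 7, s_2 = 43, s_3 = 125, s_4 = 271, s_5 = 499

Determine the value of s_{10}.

3499

1st diffs: 36, 82, 146, 228.
2nd diffs: 46, 64, 82.
3rd diffs: 18, 18 (constant).
Newton forward-difference form: s_k = 7 + 36·C(k-1,1) + 46·C(k-1,2) + 18·C(k-1,3).
At k = 10: k-1 = 9, so s_{10} = 7 + 324 + 1656 + 1512 = 3499.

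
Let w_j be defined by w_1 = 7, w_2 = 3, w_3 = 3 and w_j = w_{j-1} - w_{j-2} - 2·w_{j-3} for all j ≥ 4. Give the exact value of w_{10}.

-78

w_4 = -14;  w_5 = -23;  w_6 = -15;  w_7 = 36;  w_8 = 97;  w_9 = 91;  w_{10} = -78.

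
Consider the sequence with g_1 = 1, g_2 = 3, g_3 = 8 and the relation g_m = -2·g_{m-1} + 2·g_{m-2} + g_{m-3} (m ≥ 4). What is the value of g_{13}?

73873

Applying the relation repeatedly:
g_4 = -9, g_5 = 37, g_6 = -84, g_7 = 233, g_8 = -597, g_9 = 1576, g_{10} = -4113, g_{11} = 10781, g_{12} = -28212, g_{13} = 73873.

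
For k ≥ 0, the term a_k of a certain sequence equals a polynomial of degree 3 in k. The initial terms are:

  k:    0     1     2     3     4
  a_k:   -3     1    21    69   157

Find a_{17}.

1st diffs: 4, 20, 48, 88.
2nd diffs: 16, 28, 40.
3rd diffs: 12, 12 (constant).
So a_k = 2k^3 + 2k^2 - 3.
Evaluating at k = 17 gives a_{17} = 10401.

10401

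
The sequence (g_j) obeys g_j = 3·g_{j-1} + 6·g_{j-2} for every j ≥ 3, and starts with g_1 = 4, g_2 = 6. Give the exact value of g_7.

g_3 = 42; g_4 = 162; g_5 = 738; g_6 = 3186; g_7 = 13986.

13986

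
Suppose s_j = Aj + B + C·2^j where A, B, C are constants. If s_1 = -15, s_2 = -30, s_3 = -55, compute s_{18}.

Write the equations: A + B + 2C = -15; 2A + B + 4C = -30; 3A + B + 8C = -55.
Subtracting the first from the second: A + 2C = -15.
Subtracting the second from the third: A + 4C = -25.
Solving: C = -5, A = -5, then B = 0.
Hence s_{18} = -5·18 + 0 + (-5)·262144 = -1310810.

-1310810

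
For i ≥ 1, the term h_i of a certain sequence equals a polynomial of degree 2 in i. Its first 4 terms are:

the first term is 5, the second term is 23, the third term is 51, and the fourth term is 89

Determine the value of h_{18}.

1st diffs: 18, 28, 38.
2nd diffs: 10, 10 (constant).
Newton forward-difference form: h_i = 5 + 18·C(i-1,1) + 10·C(i-1,2).
At i = 18: i-1 = 17, so h_{18} = 5 + 306 + 1360 = 1671.

1671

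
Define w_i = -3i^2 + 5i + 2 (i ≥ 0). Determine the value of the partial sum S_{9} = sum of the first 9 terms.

Over i = 0..8: Σi = 36, Σi² = 204.
Total = (-3)·204 + (5)·36 + (2)·9 = -414.

-414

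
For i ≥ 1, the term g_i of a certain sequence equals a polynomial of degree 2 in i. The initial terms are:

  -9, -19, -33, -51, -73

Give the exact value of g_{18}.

1st diffs: -10, -14, -18, -22.
2nd diffs: -4, -4, -4 (constant).
So g_i = -2i^2 - 4i - 3.
Evaluating at i = 18 gives g_{18} = -723.

-723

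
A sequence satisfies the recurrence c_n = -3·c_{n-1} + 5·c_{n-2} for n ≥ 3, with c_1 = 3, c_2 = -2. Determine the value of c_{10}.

-414557

Applying the relation repeatedly:
c_3 = 21, c_4 = -73, c_5 = 324, c_6 = -1337, c_7 = 5631, c_8 = -23578, c_9 = 98889, c_{10} = -414557.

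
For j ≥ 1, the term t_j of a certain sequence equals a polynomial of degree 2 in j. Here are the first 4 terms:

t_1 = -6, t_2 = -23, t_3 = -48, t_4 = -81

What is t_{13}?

1st diffs: -17, -25, -33.
2nd diffs: -8, -8 (constant).
So t_j = -4j^2 - 5j + 3.
Evaluating at j = 13 gives t_{13} = -738.

-738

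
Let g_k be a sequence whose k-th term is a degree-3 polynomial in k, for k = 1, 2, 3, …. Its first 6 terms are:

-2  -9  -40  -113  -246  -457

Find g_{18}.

1st diffs: -7, -31, -73, -133, -211.
2nd diffs: -24, -42, -60, -78.
3rd diffs: -18, -18, -18 (constant).
Newton forward-difference form: g_k = -2 + (-7)·C(k-1,1) + (-24)·C(k-1,2) + (-18)·C(k-1,3).
At k = 18: k-1 = 17, so g_{18} = -2 - 119 - 3264 - 12240 = -15625.

-15625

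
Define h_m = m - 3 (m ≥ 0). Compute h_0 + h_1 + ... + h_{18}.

Over m = 0..18: Σm = 171.
Total = (1)·171 + (-3)·19 = 114.

114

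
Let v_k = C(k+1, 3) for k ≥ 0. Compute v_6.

35

C(7, 3) = 35, so v_6 = 35.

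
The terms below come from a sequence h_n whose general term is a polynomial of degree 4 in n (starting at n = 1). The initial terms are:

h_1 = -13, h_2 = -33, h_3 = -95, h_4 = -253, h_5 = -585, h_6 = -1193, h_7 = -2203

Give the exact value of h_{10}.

-9265

1st diffs: -20, -62, -158, -332, -608, -1010.
2nd diffs: -42, -96, -174, -276, -402.
3rd diffs: -54, -78, -102, -126.
4th diffs: -24, -24, -24 (constant).
Newton forward-difference form: h_n = -13 + (-20)·C(n-1,1) + (-42)·C(n-1,2) + (-54)·C(n-1,3) + (-24)·C(n-1,4).
At n = 10: n-1 = 9, so h_{10} = -13 - 180 - 1512 - 4536 - 3024 = -9265.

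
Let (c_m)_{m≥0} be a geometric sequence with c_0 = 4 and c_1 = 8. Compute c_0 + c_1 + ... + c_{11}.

Common ratio r = 2.
c_m = 4·2^(m-0).
S = 4·(2^12 - 1)/(2 - 1) = 4·(4096 - 1)/(1) = 16380.

16380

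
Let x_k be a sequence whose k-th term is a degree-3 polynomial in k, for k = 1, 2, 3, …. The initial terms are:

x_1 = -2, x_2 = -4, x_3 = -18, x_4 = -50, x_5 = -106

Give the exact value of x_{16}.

-4022

1st diffs: -2, -14, -32, -56.
2nd diffs: -12, -18, -24.
3rd diffs: -6, -6 (constant).
Newton forward-difference form: x_k = -2 + (-2)·C(k-1,1) + (-12)·C(k-1,2) + (-6)·C(k-1,3).
At k = 16: k-1 = 15, so x_{16} = -2 - 30 - 1260 - 2730 = -4022.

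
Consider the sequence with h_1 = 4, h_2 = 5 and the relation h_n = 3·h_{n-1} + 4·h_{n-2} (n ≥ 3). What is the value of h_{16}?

1932735281

h_3 = 31  h_4 = 113  h_5 = 463  …  h_{13} = 30198991  h_{14} = 120795953  h_{15} = 483183823  h_{16} = 1932735281.
(Characteristic roots are 4 and -1.)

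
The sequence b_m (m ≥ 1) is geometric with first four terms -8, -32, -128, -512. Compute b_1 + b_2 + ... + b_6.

Common ratio r = 4.
b_m = (-8)·4^(m-1).
S = (-8)·(4^6 - 1)/(4 - 1) = (-8)·(4096 - 1)/(3) = -10920.

-10920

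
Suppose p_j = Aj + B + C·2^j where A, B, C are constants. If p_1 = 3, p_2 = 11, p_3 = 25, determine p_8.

The three given values yield: A + B + 2C = 3; 2A + B + 4C = 11; 3A + B + 8C = 25.
Subtracting the first from the second: A + 2C = 8.
Subtracting the second from the third: A + 4C = 14.
Solving: C = 3, A = 2, then B = -5.
So p_j = 2·j + (-5) + 3·2^j; at j=8 this is 779.

779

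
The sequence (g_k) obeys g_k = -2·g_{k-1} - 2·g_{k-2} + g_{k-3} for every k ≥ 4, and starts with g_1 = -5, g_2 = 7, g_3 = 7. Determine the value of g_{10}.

g_4 = -33; g_5 = 59; g_6 = -45; g_7 = -61; g_8 = 271; g_9 = -465; g_{10} = 327.

327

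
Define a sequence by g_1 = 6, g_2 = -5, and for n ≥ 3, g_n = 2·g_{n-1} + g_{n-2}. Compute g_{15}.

Iterate the recurrence:
g_3 = -4, g_4 = -13, g_5 = -30, …, g_{12} = -14437, g_{13} = -34854, g_{14} = -84145, g_{15} = -203144.

-203144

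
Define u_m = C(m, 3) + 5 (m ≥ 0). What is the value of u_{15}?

460

C(15, 3) = 455, so u_{15} = 460.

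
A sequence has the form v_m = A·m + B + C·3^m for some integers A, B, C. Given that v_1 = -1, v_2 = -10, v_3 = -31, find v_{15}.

-14348947

The three given values yield: A + B + 3C = -1; 2A + B + 9C = -10; 3A + B + 27C = -31.
Subtracting the first from the second: A + 6C = -9.
Subtracting the second from the third: A + 18C = -21.
Solving: C = -1, A = -3, then B = 5.
So v_m = -3·m + 5 + (-1)·3^m; at m=15 this is -14348947.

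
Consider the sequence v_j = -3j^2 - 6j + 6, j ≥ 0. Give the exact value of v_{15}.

v_{15} = -3·15^2 - 6·15 + 6 = -759.

-759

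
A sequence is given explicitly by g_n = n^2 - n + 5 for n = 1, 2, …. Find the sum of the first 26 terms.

5980

Over n = 1..26: Σn = 351, Σn² = 6201.
Total = (1)·6201 + (-1)·351 + (5)·26 = 5980.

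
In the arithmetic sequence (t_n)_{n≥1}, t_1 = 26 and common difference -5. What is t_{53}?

-234

t_n = 26 + (n - 1)·(-5).
t_{53} = 26 + 52·(-5) = -234.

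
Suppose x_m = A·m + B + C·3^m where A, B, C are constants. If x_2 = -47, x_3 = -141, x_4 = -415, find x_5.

-1229

Plug in m = 2, 3, 4: 2A + B + 9C = -47; 3A + B + 27C = -141; 4A + B + 81C = -415.
Subtracting the first from the second: A + 18C = -94.
Subtracting the second from the third: A + 54C = -274.
Solving: C = -5, A = -4, then B = 6.
Therefore x_5 = -20 + 6 + (-5)·243 = -1229.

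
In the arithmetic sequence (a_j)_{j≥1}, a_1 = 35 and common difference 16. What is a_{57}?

a_j = 35 + (j - 1)·16.
a_{57} = 35 + 56·16 = 931.

931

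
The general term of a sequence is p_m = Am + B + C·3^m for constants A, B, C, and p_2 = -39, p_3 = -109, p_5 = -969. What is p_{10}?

-236183

The three given values yield: 2A + B + 9C = -39; 3A + B + 27C = -109; 5A + B + 243C = -969.
Subtracting the first from the second: A + 18C = -70.
Subtracting the second from the third: 2A + 216C = -860.
Solving: C = -4, A = 2, then B = -7.
So p_m = 2·m + (-7) + (-4)·3^m; at m=10 this is -236183.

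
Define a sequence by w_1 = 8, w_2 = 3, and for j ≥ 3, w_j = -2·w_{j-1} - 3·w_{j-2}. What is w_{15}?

-210

w_3 = -30; w_4 = 51; w_5 = -12; …; w_{12} = -1317; w_{13} = 7692; w_{14} = -11433; w_{15} = -210.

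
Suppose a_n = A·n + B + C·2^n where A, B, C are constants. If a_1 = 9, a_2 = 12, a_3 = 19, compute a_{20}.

2097138

Plug in n = 1, 2, 3: A + B + 2C = 9; 2A + B + 4C = 12; 3A + B + 8C = 19.
Subtracting the first from the second: A + 2C = 3.
Subtracting the second from the third: A + 4C = 7.
Solving: C = 2, A = -1, then B = 6.
Hence a_{20} = -1·20 + 6 + 2·1048576 = 2097138.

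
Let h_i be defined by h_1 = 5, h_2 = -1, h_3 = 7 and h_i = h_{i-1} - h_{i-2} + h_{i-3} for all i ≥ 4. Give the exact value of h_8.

Step forward from the initial values:
h_4 = 13;  h_5 = 5;  h_6 = -1;  h_7 = 7;  h_8 = 13.

13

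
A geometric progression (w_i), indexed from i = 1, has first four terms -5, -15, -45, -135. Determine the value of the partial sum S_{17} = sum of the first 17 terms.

Common ratio r = 3.
w_i = (-5)·3^(i-1).
S = (-5)·(3^17 - 1)/(3 - 1) = (-5)·(129140163 - 1)/(2) = -322850405.

-322850405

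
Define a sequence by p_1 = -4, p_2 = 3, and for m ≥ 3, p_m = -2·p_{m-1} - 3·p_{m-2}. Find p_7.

-102

Applying the relation repeatedly:
p_3 = 6, p_4 = -21, p_5 = 24, p_6 = 15, p_7 = -102.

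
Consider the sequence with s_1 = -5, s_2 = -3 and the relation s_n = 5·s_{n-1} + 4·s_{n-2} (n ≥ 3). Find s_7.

-34915

Applying the relation repeatedly:
s_3 = -35, s_4 = -187, s_5 = -1075, s_6 = -6123, s_7 = -34915.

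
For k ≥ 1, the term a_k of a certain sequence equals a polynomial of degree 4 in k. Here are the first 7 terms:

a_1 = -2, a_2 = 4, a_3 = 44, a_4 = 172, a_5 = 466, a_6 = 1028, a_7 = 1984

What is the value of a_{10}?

1st diffs: 6, 40, 128, 294, 562, 956.
2nd diffs: 34, 88, 166, 268, 394.
3rd diffs: 54, 78, 102, 126.
4th diffs: 24, 24, 24 (constant).
Newton forward-difference form: a_k = -2 + 6·C(k-1,1) + 34·C(k-1,2) + 54·C(k-1,3) + 24·C(k-1,4).
At k = 10: k-1 = 9, so a_{10} = -2 + 54 + 1224 + 4536 + 3024 = 8836.

8836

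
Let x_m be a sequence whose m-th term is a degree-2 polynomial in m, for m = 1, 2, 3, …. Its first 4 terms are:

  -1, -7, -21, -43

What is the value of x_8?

1st diffs: -6, -14, -22.
2nd diffs: -8, -8 (constant).
Newton forward-difference form: x_m = -1 + (-6)·C(m-1,1) + (-8)·C(m-1,2).
At m = 8: m-1 = 7, so x_8 = -1 - 42 - 168 = -211.

-211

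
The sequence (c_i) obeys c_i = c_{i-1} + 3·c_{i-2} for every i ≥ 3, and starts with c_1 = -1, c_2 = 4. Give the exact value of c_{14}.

Compute successive terms:
c_3 = 1, c_4 = 13, c_5 = 16, …, c_{11} = 3112, c_{12} = 7255, c_{13} = 16591, c_{14} = 38356.

38356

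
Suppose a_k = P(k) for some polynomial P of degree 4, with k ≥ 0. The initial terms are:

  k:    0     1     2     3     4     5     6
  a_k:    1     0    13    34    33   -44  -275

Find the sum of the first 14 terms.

-49035

1st diffs: -1, 13, 21, -1, -77, -231.
2nd diffs: 14, 8, -22, -76, -154.
3rd diffs: -6, -30, -54, -78.
4th diffs: -24, -24, -24 (constant).
Newton forward-difference form: a_k = 1 + (-1)·C(k,1) + 14·C(k,2) + (-6)·C(k,3) + (-24)·C(k,4).
Continuing: …, -762, -1631, -3032, -5139, …, a_{13} = -17796.
Summing k = 0..13 (14 terms) gives -49035.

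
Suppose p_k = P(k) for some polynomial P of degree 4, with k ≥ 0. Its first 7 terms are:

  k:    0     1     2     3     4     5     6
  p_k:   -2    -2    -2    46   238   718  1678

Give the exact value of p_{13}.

1st diffs: 0, 0, 48, 192, 480, 960.
2nd diffs: 0, 48, 144, 288, 480.
3rd diffs: 48, 96, 144, 192.
4th diffs: 48, 48, 48 (constant).
Newton forward-difference form: p_k = -2 + 48·C(k,3) + 48·C(k,4).
At k = 13: k = 13, so p_{13} = -2 + 13728 + 34320 = 48046.

48046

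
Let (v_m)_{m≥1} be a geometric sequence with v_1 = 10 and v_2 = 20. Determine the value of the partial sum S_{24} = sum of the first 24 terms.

Common ratio r = 2.
v_m = 10·2^(m-1).
S = 10·(2^24 - 1)/(2 - 1) = 10·(16777216 - 1)/(1) = 167772150.

167772150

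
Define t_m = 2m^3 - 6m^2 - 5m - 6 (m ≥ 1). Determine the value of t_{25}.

27369

t_{25} = 2·25^3 - 6·25^2 - 5·25 - 6 = 27369.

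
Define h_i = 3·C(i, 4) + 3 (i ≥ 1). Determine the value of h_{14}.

C(14, 4) = 1001, so h_{14} = 3006.

3006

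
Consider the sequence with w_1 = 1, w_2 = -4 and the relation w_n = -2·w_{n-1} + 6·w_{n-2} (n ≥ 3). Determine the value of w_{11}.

442592

Compute successive terms:
w_3 = 14; w_4 = -52; w_5 = 188; w_6 = -688; w_7 = 2504; w_8 = -9136; w_9 = 33296; w_{10} = -121408; w_{11} = 442592.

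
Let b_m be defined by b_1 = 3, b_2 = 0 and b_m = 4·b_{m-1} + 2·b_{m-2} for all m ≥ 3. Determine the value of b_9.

Compute successive terms:
b_3 = 6, b_4 = 24, b_5 = 108, b_6 = 480, b_7 = 2136, b_8 = 9504, b_9 = 42288.

42288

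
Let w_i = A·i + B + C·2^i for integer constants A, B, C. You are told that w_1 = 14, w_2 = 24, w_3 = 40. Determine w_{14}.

49212

Write the equations: A + B + 2C = 14; 2A + B + 4C = 24; 3A + B + 8C = 40.
Subtracting the first from the second: A + 2C = 10.
Subtracting the second from the third: A + 4C = 16.
Solving: C = 3, A = 4, then B = 4.
So w_i = 4·i + 4 + 3·2^i; at i=14 this is 49212.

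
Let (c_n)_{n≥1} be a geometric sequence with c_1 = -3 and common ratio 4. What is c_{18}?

-51539607552

c_n = (-3)·4^(n-1).
c_{18} = (-3)·4^17 = -51539607552.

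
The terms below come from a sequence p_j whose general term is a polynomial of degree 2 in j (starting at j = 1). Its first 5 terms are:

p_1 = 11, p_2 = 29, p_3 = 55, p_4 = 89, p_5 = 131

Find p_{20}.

1st diffs: 18, 26, 34, 42.
2nd diffs: 8, 8, 8 (constant).
So p_j = 4j^2 + 6j + 1.
Evaluating at j = 20 gives p_{20} = 1721.

1721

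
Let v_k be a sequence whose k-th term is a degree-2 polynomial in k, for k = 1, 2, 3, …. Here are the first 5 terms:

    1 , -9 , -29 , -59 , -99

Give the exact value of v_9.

1st diffs: -10, -20, -30, -40.
2nd diffs: -10, -10, -10 (constant).
So v_k = -5k^2 + 5k + 1.
Evaluating at k = 9 gives v_9 = -359.

-359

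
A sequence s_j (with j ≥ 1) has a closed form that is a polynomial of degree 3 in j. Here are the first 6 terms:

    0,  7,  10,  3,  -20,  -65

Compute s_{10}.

1st diffs: 7, 3, -7, -23, -45.
2nd diffs: -4, -10, -16, -22.
3rd diffs: -6, -6, -6 (constant).
Newton forward-difference form: s_j = 7·C(j-1,1) + (-4)·C(j-1,2) + (-6)·C(j-1,3).
At j = 10: j-1 = 9, so s_{10} = 63 - 144 - 504 = -585.

-585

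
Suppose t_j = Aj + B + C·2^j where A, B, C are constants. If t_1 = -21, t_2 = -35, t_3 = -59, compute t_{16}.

At j = 1, 2, 3: A + B + 2C = -21; 2A + B + 4C = -35; 3A + B + 8C = -59.
Subtracting the first from the second: A + 2C = -14.
Subtracting the second from the third: A + 4C = -24.
Solving: C = -5, A = -4, then B = -7.
Therefore t_{16} = -64 + (-7) + (-5)·65536 = -327751.

-327751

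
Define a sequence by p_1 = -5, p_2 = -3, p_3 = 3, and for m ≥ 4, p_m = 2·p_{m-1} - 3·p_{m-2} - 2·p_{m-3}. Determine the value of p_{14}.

-28163

Step forward from the initial values:
p_4 = 25  p_5 = 47  p_6 = 13  …  p_{11} = 3907  p_{12} = 6313  p_{13} = -705  p_{14} = -28163.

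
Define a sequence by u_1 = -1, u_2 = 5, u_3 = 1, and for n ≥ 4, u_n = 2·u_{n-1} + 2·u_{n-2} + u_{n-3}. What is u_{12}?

41961

Iterate the recurrence:
u_4 = 11; u_5 = 29; u_6 = 81; u_7 = 231; u_8 = 653; u_9 = 1849; u_{10} = 5235; u_{11} = 14821; u_{12} = 41961.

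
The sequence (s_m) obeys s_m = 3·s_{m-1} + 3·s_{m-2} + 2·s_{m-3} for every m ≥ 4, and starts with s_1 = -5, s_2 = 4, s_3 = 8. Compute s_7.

1654

Compute successive terms:
s_4 = 26; s_5 = 110; s_6 = 424; s_7 = 1654.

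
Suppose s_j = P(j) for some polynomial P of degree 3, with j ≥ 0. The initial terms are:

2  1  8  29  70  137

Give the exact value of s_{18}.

1st diffs: -1, 7, 21, 41, 67.
2nd diffs: 8, 14, 20, 26.
3rd diffs: 6, 6, 6 (constant).
Newton forward-difference form: s_j = 2 + (-1)·C(j,1) + 8·C(j,2) + 6·C(j,3).
At j = 18: j = 18, so s_{18} = 2 - 18 + 1224 + 4896 = 6104.

6104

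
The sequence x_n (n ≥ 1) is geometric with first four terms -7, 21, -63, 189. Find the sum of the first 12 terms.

Common ratio r = -3.
x_n = (-7)·(-3)^(n-1).
S = (-7)·((-3)^12 - 1)/(-3 - 1) = (-7)·(531441 - 1)/(-4) = 930020.

930020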